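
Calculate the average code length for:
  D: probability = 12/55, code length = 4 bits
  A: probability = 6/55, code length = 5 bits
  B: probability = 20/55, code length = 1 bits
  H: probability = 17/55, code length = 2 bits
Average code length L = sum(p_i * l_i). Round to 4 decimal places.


Weighted contributions p_i * l_i:
  D: (12/55) * 4 = 48/55
  A: (6/55) * 5 = 30/55
  B: (20/55) * 1 = 20/55
  H: (17/55) * 2 = 34/55
Sum = (48 + 30 + 20 + 34)/55 = 132/55

L = 132/55 = 2.4000 bits/symbol


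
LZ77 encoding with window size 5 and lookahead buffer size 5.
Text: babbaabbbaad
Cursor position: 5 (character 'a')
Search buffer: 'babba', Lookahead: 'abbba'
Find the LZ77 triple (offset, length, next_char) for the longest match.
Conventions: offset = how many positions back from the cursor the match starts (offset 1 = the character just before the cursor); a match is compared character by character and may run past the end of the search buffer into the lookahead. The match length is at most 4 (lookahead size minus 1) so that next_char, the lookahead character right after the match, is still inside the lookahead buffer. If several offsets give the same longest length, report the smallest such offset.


Try each offset into the search buffer:
  offset=1 (pos 4, char 'a'): match length 1
  offset=2 (pos 3, char 'b'): match length 0
  offset=3 (pos 2, char 'b'): match length 0
  offset=4 (pos 1, char 'a'): match length 3
  offset=5 (pos 0, char 'b'): match length 0
Longest match has length 3 at offset 4.
next_char = character at position 5 + 3 = 8 -> 'b'

Best match: offset=4, length=3 (matching 'abb' starting at position 1)
LZ77 triple: (4, 3, 'b')


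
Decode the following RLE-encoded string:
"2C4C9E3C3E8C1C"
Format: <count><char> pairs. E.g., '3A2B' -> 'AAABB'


Expanding each <count><char> pair:
  2C -> 'CC'
  4C -> 'CCCC'
  9E -> 'EEEEEEEEE'
  3C -> 'CCC'
  3E -> 'EEE'
  8C -> 'CCCCCCCC'
  1C -> 'C'

Decoded = CCCCCCEEEEEEEEECCCEEECCCCCCCCC


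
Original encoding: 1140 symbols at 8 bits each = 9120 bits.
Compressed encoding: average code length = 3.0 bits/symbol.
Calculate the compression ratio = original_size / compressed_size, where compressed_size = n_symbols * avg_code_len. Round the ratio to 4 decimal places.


original_size = n_symbols * orig_bits = 1140 * 8 = 9120 bits
compressed_size = n_symbols * avg_code_len = 1140 * 3.0 = 3420.0 bits
ratio = original_size / compressed_size = 9120 / 3420.0 = 2.6667

Compression ratio = 2.6667


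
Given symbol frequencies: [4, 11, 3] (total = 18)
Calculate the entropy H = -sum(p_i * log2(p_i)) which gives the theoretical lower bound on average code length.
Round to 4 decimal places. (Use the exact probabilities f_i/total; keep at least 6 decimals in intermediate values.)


Per-symbol terms -p_i * log2(p_i) with p_i = f_i/18:
  p = 4/18 = 0.222222: log2(p) = -2.169925, -p*log2(p) = 0.482206
  p = 11/18 = 0.611111: log2(p) = -0.710493, -p*log2(p) = 0.434190
  p = 3/18 = 0.166667: log2(p) = -2.584963, -p*log2(p) = 0.430827
H = 0.482206 + 0.434190 + 0.430827 = 1.347223

H = 1.3472 bits/symbol


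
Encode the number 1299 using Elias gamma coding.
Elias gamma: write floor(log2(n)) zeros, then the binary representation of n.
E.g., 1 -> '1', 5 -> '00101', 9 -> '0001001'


num_bits = floor(log2(1299)) + 1 = 11
leading_zeros = num_bits - 1 = 10
binary(1299) = 10100010011

Elias gamma(1299) = '0000000000' + '10100010011' = 000000000010100010011 (21 bits)


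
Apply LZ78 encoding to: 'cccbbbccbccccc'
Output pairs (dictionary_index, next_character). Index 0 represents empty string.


LZ78 encoding steps:
Dictionary: {0: ''}
Step 1: w='' (idx 0), next='c' -> output (0, 'c'), add 'c' as idx 1
Step 2: w='c' (idx 1), next='c' -> output (1, 'c'), add 'cc' as idx 2
Step 3: w='' (idx 0), next='b' -> output (0, 'b'), add 'b' as idx 3
Step 4: w='b' (idx 3), next='b' -> output (3, 'b'), add 'bb' as idx 4
Step 5: w='cc' (idx 2), next='b' -> output (2, 'b'), add 'ccb' as idx 5
Step 6: w='cc' (idx 2), next='c' -> output (2, 'c'), add 'ccc' as idx 6
Step 7: w='cc' (idx 2), end of input -> output (2, '')


Encoded: [(0, 'c'), (1, 'c'), (0, 'b'), (3, 'b'), (2, 'b'), (2, 'c'), (2, '')]


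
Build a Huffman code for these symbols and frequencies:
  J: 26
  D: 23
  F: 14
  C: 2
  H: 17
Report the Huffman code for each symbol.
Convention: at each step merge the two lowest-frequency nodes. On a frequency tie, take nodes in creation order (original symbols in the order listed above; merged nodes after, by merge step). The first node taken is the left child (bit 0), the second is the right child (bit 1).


Huffman tree construction:
Step 1: Merge C(2) + F(14) = 16
Step 2: Merge (C+F)(16) + H(17) = 33
Step 3: Merge D(23) + J(26) = 49
Step 4: Merge ((C+F)+H)(33) + (D+J)(49) = 82
Read each symbol's code off the tree from the root (left child = 0, right child = 1).

Codes:
  J: 11 (length 2)
  D: 10 (length 2)
  F: 001 (length 3)
  C: 000 (length 3)
  H: 01 (length 2)
Average code length: 180/82 = 2.1951 bits/symbol


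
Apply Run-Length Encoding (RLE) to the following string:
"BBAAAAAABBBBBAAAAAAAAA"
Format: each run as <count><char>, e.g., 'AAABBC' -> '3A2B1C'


Scanning runs left to right:
  i=0: run of 'B' x 2 -> '2B'
  i=2: run of 'A' x 6 -> '6A'
  i=8: run of 'B' x 5 -> '5B'
  i=13: run of 'A' x 9 -> '9A'

RLE = 2B6A5B9A


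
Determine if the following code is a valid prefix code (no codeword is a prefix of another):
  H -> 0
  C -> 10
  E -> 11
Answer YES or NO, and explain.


Checking each pair (does one codeword prefix another?):
  H='0' vs C='10': no prefix
  H='0' vs E='11': no prefix
  C='10' vs H='0': no prefix
  C='10' vs E='11': no prefix
  E='11' vs H='0': no prefix
  E='11' vs C='10': no prefix
No violation found over all pairs.

YES -- this is a valid prefix code. No codeword is a prefix of any other codeword.


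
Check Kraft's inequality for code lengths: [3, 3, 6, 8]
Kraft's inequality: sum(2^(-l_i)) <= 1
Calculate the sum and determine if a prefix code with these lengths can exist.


Sum = 2^(-3) + 2^(-3) + 2^(-6) + 2^(-8)
    = 0.125 + 0.125 + 0.015625 + 0.00390625
    = 69/256 = 0.26953125
Since 0.26953125 <= 1, Kraft's inequality IS satisfied.
A prefix code with these lengths CAN exist.

Kraft sum = 0.26953125. Satisfied.


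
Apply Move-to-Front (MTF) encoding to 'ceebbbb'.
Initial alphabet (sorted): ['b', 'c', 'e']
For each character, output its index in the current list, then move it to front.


MTF encoding:
'c': index 1 in ['b', 'c', 'e'] -> ['c', 'b', 'e']
'e': index 2 in ['c', 'b', 'e'] -> ['e', 'c', 'b']
'e': index 0 in ['e', 'c', 'b'] -> ['e', 'c', 'b']
'b': index 2 in ['e', 'c', 'b'] -> ['b', 'e', 'c']
'b': index 0 in ['b', 'e', 'c'] -> ['b', 'e', 'c']
'b': index 0 in ['b', 'e', 'c'] -> ['b', 'e', 'c']
'b': index 0 in ['b', 'e', 'c'] -> ['b', 'e', 'c']


Output: [1, 2, 0, 2, 0, 0, 0]


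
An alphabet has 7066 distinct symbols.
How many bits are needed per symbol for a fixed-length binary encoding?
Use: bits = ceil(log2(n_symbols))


log2(7066) = 12.7867
Bracket: 2^12 = 4096 < 7066 <= 2^13 = 8192
So ceil(log2(7066)) = 13

bits = ceil(log2(7066)) = ceil(12.7867) = 13 bits


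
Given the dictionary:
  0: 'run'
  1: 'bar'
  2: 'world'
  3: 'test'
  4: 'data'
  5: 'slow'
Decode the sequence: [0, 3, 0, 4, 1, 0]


Look up each index in the dictionary:
  0 -> 'run'
  3 -> 'test'
  0 -> 'run'
  4 -> 'data'
  1 -> 'bar'
  0 -> 'run'

Decoded: "run test run data bar run"


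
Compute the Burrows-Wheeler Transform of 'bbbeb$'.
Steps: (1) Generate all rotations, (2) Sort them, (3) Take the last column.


Rotations (sorted):
  0: $bbbeb -> last char: b
  1: b$bbbe -> last char: e
  2: bbbeb$ -> last char: $
  3: bbeb$b -> last char: b
  4: beb$bb -> last char: b
  5: eb$bbb -> last char: b


BWT = be$bbb


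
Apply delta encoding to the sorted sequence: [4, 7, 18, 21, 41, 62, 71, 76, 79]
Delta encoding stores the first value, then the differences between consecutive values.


First value: 4
Deltas:
  7 - 4 = 3
  18 - 7 = 11
  21 - 18 = 3
  41 - 21 = 20
  62 - 41 = 21
  71 - 62 = 9
  76 - 71 = 5
  79 - 76 = 3


Delta encoded: [4, 3, 11, 3, 20, 21, 9, 5, 3]


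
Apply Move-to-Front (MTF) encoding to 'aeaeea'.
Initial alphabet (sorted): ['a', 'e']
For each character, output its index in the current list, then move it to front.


MTF encoding:
'a': index 0 in ['a', 'e'] -> ['a', 'e']
'e': index 1 in ['a', 'e'] -> ['e', 'a']
'a': index 1 in ['e', 'a'] -> ['a', 'e']
'e': index 1 in ['a', 'e'] -> ['e', 'a']
'e': index 0 in ['e', 'a'] -> ['e', 'a']
'a': index 1 in ['e', 'a'] -> ['a', 'e']


Output: [0, 1, 1, 1, 0, 1]


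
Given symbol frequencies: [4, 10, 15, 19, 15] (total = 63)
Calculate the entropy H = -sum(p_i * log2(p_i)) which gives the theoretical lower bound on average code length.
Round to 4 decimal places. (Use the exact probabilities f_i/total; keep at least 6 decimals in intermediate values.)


Per-symbol terms -p_i * log2(p_i) with p_i = f_i/63:
  p = 4/63 = 0.063492: log2(p) = -3.977280, -p*log2(p) = 0.252526
  p = 10/63 = 0.158730: log2(p) = -2.655352, -p*log2(p) = 0.421484
  p = 15/63 = 0.238095: log2(p) = -2.070389, -p*log2(p) = 0.492950
  p = 19/63 = 0.301587: log2(p) = -1.729352, -p*log2(p) = 0.521551
  p = 15/63 = 0.238095: log2(p) = -2.070389, -p*log2(p) = 0.492950
H = 0.252526 + 0.421484 + 0.492950 + 0.521551 + 0.492950 = 2.181461

H = 2.1815 bits/symbol


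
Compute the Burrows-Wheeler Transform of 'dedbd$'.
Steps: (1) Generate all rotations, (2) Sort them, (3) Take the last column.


Rotations (sorted):
  0: $dedbd -> last char: d
  1: bd$ded -> last char: d
  2: d$dedb -> last char: b
  3: dbd$de -> last char: e
  4: dedbd$ -> last char: $
  5: edbd$d -> last char: d


BWT = ddbe$d


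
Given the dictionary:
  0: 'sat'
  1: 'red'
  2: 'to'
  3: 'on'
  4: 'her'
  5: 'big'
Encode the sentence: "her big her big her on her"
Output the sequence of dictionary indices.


Look up each word in the dictionary:
  'her' -> 4
  'big' -> 5
  'her' -> 4
  'big' -> 5
  'her' -> 4
  'on' -> 3
  'her' -> 4

Encoded: [4, 5, 4, 5, 4, 3, 4]


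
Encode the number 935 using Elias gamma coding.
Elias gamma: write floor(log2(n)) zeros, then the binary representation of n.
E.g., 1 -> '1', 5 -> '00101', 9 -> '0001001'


num_bits = floor(log2(935)) + 1 = 10
leading_zeros = num_bits - 1 = 9
binary(935) = 1110100111

Elias gamma(935) = '000000000' + '1110100111' = 0000000001110100111 (19 bits)


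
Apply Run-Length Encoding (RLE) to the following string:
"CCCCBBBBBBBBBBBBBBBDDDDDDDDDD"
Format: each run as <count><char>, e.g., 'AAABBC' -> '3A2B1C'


Scanning runs left to right:
  i=0: run of 'C' x 4 -> '4C'
  i=4: run of 'B' x 15 -> '15B'
  i=19: run of 'D' x 10 -> '10D'

RLE = 4C15B10D


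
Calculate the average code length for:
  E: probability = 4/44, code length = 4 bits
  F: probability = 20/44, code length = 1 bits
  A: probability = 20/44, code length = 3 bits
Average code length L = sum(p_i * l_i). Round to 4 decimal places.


Weighted contributions p_i * l_i:
  E: (4/44) * 4 = 16/44
  F: (20/44) * 1 = 20/44
  A: (20/44) * 3 = 60/44
Sum = (16 + 20 + 60)/44 = 96/44

L = 96/44 = 2.1818 bits/symbol


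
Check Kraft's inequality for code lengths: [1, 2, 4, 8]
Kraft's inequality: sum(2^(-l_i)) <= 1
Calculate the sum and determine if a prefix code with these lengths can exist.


Sum = 2^(-1) + 2^(-2) + 2^(-4) + 2^(-8)
    = 0.5 + 0.25 + 0.0625 + 0.00390625
    = 209/256 = 0.81640625
Since 0.81640625 <= 1, Kraft's inequality IS satisfied.
A prefix code with these lengths CAN exist.

Kraft sum = 0.81640625. Satisfied.


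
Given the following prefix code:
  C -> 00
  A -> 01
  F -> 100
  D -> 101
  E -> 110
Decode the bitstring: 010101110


Decoding step by step:
Bits 01 -> A
Bits 01 -> A
Bits 01 -> A
Bits 110 -> E


Decoded message: AAAE


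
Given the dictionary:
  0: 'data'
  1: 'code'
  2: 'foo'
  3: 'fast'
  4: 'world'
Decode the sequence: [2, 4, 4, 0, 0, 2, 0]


Look up each index in the dictionary:
  2 -> 'foo'
  4 -> 'world'
  4 -> 'world'
  0 -> 'data'
  0 -> 'data'
  2 -> 'foo'
  0 -> 'data'

Decoded: "foo world world data data foo data"


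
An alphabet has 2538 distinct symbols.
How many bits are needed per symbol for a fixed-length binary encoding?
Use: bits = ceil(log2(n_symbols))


log2(2538) = 11.3095
Bracket: 2^11 = 2048 < 2538 <= 2^12 = 4096
So ceil(log2(2538)) = 12

bits = ceil(log2(2538)) = ceil(11.3095) = 12 bits


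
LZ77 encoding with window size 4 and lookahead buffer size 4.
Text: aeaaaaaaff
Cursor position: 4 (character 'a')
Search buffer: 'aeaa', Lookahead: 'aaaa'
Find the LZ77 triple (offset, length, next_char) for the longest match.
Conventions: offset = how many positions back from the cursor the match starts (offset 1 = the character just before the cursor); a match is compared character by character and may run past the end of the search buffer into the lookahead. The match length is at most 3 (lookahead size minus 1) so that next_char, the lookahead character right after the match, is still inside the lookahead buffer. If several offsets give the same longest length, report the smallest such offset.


Try each offset into the search buffer:
  offset=1 (pos 3, char 'a'): match length 3
  offset=2 (pos 2, char 'a'): match length 3
  offset=3 (pos 1, char 'e'): match length 0
  offset=4 (pos 0, char 'a'): match length 1
Longest match has length 3, found at offsets 1, 2; take the smallest, offset 1.
next_char = character at position 4 + 3 = 7 -> 'a'

Best match: offset=1, length=3 (matching 'aaa' starting at position 3)
LZ77 triple: (1, 3, 'a')


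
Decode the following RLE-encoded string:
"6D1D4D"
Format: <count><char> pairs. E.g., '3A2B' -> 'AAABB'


Expanding each <count><char> pair:
  6D -> 'DDDDDD'
  1D -> 'D'
  4D -> 'DDDD'

Decoded = DDDDDDDDDDD


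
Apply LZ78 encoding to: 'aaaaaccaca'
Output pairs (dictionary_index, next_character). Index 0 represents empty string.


LZ78 encoding steps:
Dictionary: {0: ''}
Step 1: w='' (idx 0), next='a' -> output (0, 'a'), add 'a' as idx 1
Step 2: w='a' (idx 1), next='a' -> output (1, 'a'), add 'aa' as idx 2
Step 3: w='aa' (idx 2), next='c' -> output (2, 'c'), add 'aac' as idx 3
Step 4: w='' (idx 0), next='c' -> output (0, 'c'), add 'c' as idx 4
Step 5: w='a' (idx 1), next='c' -> output (1, 'c'), add 'ac' as idx 5
Step 6: w='a' (idx 1), end of input -> output (1, '')


Encoded: [(0, 'a'), (1, 'a'), (2, 'c'), (0, 'c'), (1, 'c'), (1, '')]


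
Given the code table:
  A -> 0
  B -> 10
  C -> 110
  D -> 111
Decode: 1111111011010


Decoding:
111 -> D
111 -> D
10 -> B
110 -> C
10 -> B


Result: DDBCB


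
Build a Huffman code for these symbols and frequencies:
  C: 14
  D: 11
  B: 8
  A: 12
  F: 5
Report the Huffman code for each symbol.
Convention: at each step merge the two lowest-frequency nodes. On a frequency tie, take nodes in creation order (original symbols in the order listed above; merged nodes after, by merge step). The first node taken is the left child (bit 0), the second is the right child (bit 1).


Huffman tree construction:
Step 1: Merge F(5) + B(8) = 13
Step 2: Merge D(11) + A(12) = 23
Step 3: Merge (F+B)(13) + C(14) = 27
Step 4: Merge (D+A)(23) + ((F+B)+C)(27) = 50
Read each symbol's code off the tree from the root (left child = 0, right child = 1).

Codes:
  C: 11 (length 2)
  D: 00 (length 2)
  B: 101 (length 3)
  A: 01 (length 2)
  F: 100 (length 3)
Average code length: 113/50 = 2.2600 bits/symbol


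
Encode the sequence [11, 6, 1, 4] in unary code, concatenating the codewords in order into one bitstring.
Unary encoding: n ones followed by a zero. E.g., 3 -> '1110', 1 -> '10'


Encode each number as n ones followed by a terminating 0:
  11 -> 111111111110 (12 bits)
  6 -> 1111110 (7 bits)
  1 -> 10 (2 bits)
  4 -> 11110 (5 bits)
Total length = 12 + 7 + 2 + 5 = 26 bits.

Unary([11, 6, 1, 4]) = 11111111111011111101011110 (26 bits)


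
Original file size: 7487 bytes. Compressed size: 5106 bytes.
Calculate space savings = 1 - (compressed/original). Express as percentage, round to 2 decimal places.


ratio = compressed/original = 5106/7487 = 0.681982
savings = 1 - ratio = 1 - 0.681982 = 0.318018
as a percentage: 0.318018 * 100 = 31.8%

Space savings = 1 - 5106/7487 = 31.8%


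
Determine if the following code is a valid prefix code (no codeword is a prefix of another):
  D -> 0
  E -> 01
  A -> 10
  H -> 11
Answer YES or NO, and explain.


Checking each pair (does one codeword prefix another?):
  D='0' vs E='01': prefix -- VIOLATION

NO -- this is NOT a valid prefix code. D (0) is a prefix of E (01).


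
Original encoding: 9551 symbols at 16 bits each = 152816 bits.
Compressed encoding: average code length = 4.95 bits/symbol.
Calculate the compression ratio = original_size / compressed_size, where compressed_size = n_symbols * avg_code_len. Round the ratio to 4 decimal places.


original_size = n_symbols * orig_bits = 9551 * 16 = 152816 bits
compressed_size = n_symbols * avg_code_len = 9551 * 4.95 = 47277.45 bits
ratio = original_size / compressed_size = 152816 / 47277.45 = 3.2323

Compression ratio = 3.2323


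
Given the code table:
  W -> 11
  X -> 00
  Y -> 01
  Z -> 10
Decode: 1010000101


Decoding:
10 -> Z
10 -> Z
00 -> X
01 -> Y
01 -> Y


Result: ZZXYY


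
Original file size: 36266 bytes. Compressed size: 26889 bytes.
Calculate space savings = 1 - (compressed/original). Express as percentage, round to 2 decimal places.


ratio = compressed/original = 26889/36266 = 0.741438
savings = 1 - ratio = 1 - 0.741438 = 0.258562
as a percentage: 0.258562 * 100 = 25.86%

Space savings = 1 - 26889/36266 = 25.86%


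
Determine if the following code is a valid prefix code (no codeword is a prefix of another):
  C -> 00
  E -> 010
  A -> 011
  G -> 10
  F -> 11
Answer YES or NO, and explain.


Checking each pair (does one codeword prefix another?):
  C='00' vs E='010': no prefix
  C='00' vs A='011': no prefix
  C='00' vs G='10': no prefix
  C='00' vs F='11': no prefix
  E='010' vs C='00': no prefix
  E='010' vs A='011': no prefix
  E='010' vs G='10': no prefix
  E='010' vs F='11': no prefix
  A='011' vs C='00': no prefix
  A='011' vs E='010': no prefix
  A='011' vs G='10': no prefix
  A='011' vs F='11': no prefix
  G='10' vs C='00': no prefix
  G='10' vs E='010': no prefix
  G='10' vs A='011': no prefix
  G='10' vs F='11': no prefix
  F='11' vs C='00': no prefix
  F='11' vs E='010': no prefix
  F='11' vs A='011': no prefix
  F='11' vs G='10': no prefix
No violation found over all pairs.

YES -- this is a valid prefix code. No codeword is a prefix of any other codeword.


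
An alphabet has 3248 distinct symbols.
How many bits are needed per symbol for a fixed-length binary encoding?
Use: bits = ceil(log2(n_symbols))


log2(3248) = 11.6653
Bracket: 2^11 = 2048 < 3248 <= 2^12 = 4096
So ceil(log2(3248)) = 12

bits = ceil(log2(3248)) = ceil(11.6653) = 12 bits


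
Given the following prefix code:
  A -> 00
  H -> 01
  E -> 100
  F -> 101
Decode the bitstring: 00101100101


Decoding step by step:
Bits 00 -> A
Bits 101 -> F
Bits 100 -> E
Bits 101 -> F


Decoded message: AFEF


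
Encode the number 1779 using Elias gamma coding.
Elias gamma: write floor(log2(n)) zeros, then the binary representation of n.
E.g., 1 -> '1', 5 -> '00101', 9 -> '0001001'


num_bits = floor(log2(1779)) + 1 = 11
leading_zeros = num_bits - 1 = 10
binary(1779) = 11011110011

Elias gamma(1779) = '0000000000' + '11011110011' = 000000000011011110011 (21 bits)


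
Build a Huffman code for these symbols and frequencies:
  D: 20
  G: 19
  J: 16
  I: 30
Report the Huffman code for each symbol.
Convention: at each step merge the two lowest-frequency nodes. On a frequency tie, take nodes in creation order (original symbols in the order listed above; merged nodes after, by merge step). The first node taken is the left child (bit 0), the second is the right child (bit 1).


Huffman tree construction:
Step 1: Merge J(16) + G(19) = 35
Step 2: Merge D(20) + I(30) = 50
Step 3: Merge (J+G)(35) + (D+I)(50) = 85
Read each symbol's code off the tree from the root (left child = 0, right child = 1).

Codes:
  D: 10 (length 2)
  G: 01 (length 2)
  J: 00 (length 2)
  I: 11 (length 2)
Average code length: 170/85 = 2.0000 bits/symbol


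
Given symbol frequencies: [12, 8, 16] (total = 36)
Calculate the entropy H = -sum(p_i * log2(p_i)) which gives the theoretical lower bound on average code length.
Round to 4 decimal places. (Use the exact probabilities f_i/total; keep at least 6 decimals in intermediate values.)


Per-symbol terms -p_i * log2(p_i) with p_i = f_i/36:
  p = 12/36 = 0.333333: log2(p) = -1.584963, -p*log2(p) = 0.528321
  p = 8/36 = 0.222222: log2(p) = -2.169925, -p*log2(p) = 0.482206
  p = 16/36 = 0.444444: log2(p) = -1.169925, -p*log2(p) = 0.519967
H = 0.528321 + 0.482206 + 0.519967 = 1.530494

H = 1.5305 bits/symbol


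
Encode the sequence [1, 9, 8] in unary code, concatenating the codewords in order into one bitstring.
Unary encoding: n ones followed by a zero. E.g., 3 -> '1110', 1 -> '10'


Encode each number as n ones followed by a terminating 0:
  1 -> 10 (2 bits)
  9 -> 1111111110 (10 bits)
  8 -> 111111110 (9 bits)
Total length = 2 + 10 + 9 = 21 bits.

Unary([1, 9, 8]) = 101111111110111111110 (21 bits)


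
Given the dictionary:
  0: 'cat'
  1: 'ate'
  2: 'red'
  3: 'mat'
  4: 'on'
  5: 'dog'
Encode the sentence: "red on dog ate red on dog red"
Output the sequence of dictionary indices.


Look up each word in the dictionary:
  'red' -> 2
  'on' -> 4
  'dog' -> 5
  'ate' -> 1
  'red' -> 2
  'on' -> 4
  'dog' -> 5
  'red' -> 2

Encoded: [2, 4, 5, 1, 2, 4, 5, 2]


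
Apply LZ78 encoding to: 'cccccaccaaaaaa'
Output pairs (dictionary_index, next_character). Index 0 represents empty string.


LZ78 encoding steps:
Dictionary: {0: ''}
Step 1: w='' (idx 0), next='c' -> output (0, 'c'), add 'c' as idx 1
Step 2: w='c' (idx 1), next='c' -> output (1, 'c'), add 'cc' as idx 2
Step 3: w='cc' (idx 2), next='a' -> output (2, 'a'), add 'cca' as idx 3
Step 4: w='cca' (idx 3), next='a' -> output (3, 'a'), add 'ccaa' as idx 4
Step 5: w='' (idx 0), next='a' -> output (0, 'a'), add 'a' as idx 5
Step 6: w='a' (idx 5), next='a' -> output (5, 'a'), add 'aa' as idx 6
Step 7: w='a' (idx 5), end of input -> output (5, '')


Encoded: [(0, 'c'), (1, 'c'), (2, 'a'), (3, 'a'), (0, 'a'), (5, 'a'), (5, '')]


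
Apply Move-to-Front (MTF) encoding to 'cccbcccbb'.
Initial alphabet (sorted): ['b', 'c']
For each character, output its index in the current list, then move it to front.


MTF encoding:
'c': index 1 in ['b', 'c'] -> ['c', 'b']
'c': index 0 in ['c', 'b'] -> ['c', 'b']
'c': index 0 in ['c', 'b'] -> ['c', 'b']
'b': index 1 in ['c', 'b'] -> ['b', 'c']
'c': index 1 in ['b', 'c'] -> ['c', 'b']
'c': index 0 in ['c', 'b'] -> ['c', 'b']
'c': index 0 in ['c', 'b'] -> ['c', 'b']
'b': index 1 in ['c', 'b'] -> ['b', 'c']
'b': index 0 in ['b', 'c'] -> ['b', 'c']


Output: [1, 0, 0, 1, 1, 0, 0, 1, 0]


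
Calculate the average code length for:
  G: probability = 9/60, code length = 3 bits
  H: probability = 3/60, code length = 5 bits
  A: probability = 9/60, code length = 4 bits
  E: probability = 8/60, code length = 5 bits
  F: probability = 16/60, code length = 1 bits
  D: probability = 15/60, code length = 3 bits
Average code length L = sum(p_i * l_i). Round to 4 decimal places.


Weighted contributions p_i * l_i:
  G: (9/60) * 3 = 27/60
  H: (3/60) * 5 = 15/60
  A: (9/60) * 4 = 36/60
  E: (8/60) * 5 = 40/60
  F: (16/60) * 1 = 16/60
  D: (15/60) * 3 = 45/60
Sum = (27 + 15 + 36 + 40 + 16 + 45)/60 = 179/60

L = 179/60 = 2.9833 bits/symbol


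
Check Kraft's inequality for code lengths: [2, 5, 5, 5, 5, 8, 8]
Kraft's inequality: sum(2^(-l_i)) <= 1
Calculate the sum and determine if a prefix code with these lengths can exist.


Sum = 2^(-2) + 2^(-5) + 2^(-5) + 2^(-5) + 2^(-5) + 2^(-8) + 2^(-8)
    = 0.25 + 0.03125 + 0.03125 + 0.03125 + 0.03125 + 0.00390625 + 0.00390625
    = 98/256 = 0.3828125
Since 0.3828125 <= 1, Kraft's inequality IS satisfied.
A prefix code with these lengths CAN exist.

Kraft sum = 0.3828125. Satisfied.


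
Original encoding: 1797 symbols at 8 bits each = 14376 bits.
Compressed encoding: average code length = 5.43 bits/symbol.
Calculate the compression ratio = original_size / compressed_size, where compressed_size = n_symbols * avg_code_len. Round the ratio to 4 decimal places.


original_size = n_symbols * orig_bits = 1797 * 8 = 14376 bits
compressed_size = n_symbols * avg_code_len = 1797 * 5.43 = 9757.71 bits
ratio = original_size / compressed_size = 14376 / 9757.71 = 1.4733

Compression ratio = 1.4733


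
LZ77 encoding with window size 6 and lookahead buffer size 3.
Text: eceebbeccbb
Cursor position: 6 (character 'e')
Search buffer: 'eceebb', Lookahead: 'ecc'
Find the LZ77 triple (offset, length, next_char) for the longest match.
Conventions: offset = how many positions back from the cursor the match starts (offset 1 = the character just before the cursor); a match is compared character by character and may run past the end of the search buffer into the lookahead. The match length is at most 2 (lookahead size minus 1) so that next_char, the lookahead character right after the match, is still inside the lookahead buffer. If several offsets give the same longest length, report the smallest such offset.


Try each offset into the search buffer:
  offset=1 (pos 5, char 'b'): match length 0
  offset=2 (pos 4, char 'b'): match length 0
  offset=3 (pos 3, char 'e'): match length 1
  offset=4 (pos 2, char 'e'): match length 1
  offset=5 (pos 1, char 'c'): match length 0
  offset=6 (pos 0, char 'e'): match length 2
Longest match has length 2 at offset 6.
next_char = character at position 6 + 2 = 8 -> 'c'

Best match: offset=6, length=2 (matching 'ec' starting at position 0)
LZ77 triple: (6, 2, 'c')


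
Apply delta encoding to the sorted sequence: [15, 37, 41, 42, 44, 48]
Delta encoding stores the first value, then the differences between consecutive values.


First value: 15
Deltas:
  37 - 15 = 22
  41 - 37 = 4
  42 - 41 = 1
  44 - 42 = 2
  48 - 44 = 4


Delta encoded: [15, 22, 4, 1, 2, 4]


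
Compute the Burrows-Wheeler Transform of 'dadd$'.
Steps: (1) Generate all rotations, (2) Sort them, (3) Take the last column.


Rotations (sorted):
  0: $dadd -> last char: d
  1: add$d -> last char: d
  2: d$dad -> last char: d
  3: dadd$ -> last char: $
  4: dd$da -> last char: a


BWT = ddd$a


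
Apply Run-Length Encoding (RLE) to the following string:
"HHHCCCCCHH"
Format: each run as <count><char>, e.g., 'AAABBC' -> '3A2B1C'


Scanning runs left to right:
  i=0: run of 'H' x 3 -> '3H'
  i=3: run of 'C' x 5 -> '5C'
  i=8: run of 'H' x 2 -> '2H'

RLE = 3H5C2H


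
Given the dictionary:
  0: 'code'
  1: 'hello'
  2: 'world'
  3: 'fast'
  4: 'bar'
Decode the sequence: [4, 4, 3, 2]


Look up each index in the dictionary:
  4 -> 'bar'
  4 -> 'bar'
  3 -> 'fast'
  2 -> 'world'

Decoded: "bar bar fast world"


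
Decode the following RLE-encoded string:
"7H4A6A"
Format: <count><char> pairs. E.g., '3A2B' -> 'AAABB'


Expanding each <count><char> pair:
  7H -> 'HHHHHHH'
  4A -> 'AAAA'
  6A -> 'AAAAAA'

Decoded = HHHHHHHAAAAAAAAAA


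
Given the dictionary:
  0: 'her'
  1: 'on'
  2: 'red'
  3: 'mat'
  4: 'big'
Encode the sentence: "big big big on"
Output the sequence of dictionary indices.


Look up each word in the dictionary:
  'big' -> 4
  'big' -> 4
  'big' -> 4
  'on' -> 1

Encoded: [4, 4, 4, 1]


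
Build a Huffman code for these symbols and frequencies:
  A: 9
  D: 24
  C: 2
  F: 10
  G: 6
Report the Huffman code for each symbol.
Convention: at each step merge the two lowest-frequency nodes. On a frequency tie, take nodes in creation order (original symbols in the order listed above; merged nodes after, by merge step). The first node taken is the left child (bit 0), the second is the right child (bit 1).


Huffman tree construction:
Step 1: Merge C(2) + G(6) = 8
Step 2: Merge (C+G)(8) + A(9) = 17
Step 3: Merge F(10) + ((C+G)+A)(17) = 27
Step 4: Merge D(24) + (F+((C+G)+A))(27) = 51
Read each symbol's code off the tree from the root (left child = 0, right child = 1).

Codes:
  A: 111 (length 3)
  D: 0 (length 1)
  C: 1100 (length 4)
  F: 10 (length 2)
  G: 1101 (length 4)
Average code length: 103/51 = 2.0196 bits/symbol


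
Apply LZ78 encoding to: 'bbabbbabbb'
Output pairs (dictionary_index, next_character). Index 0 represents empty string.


LZ78 encoding steps:
Dictionary: {0: ''}
Step 1: w='' (idx 0), next='b' -> output (0, 'b'), add 'b' as idx 1
Step 2: w='b' (idx 1), next='a' -> output (1, 'a'), add 'ba' as idx 2
Step 3: w='b' (idx 1), next='b' -> output (1, 'b'), add 'bb' as idx 3
Step 4: w='ba' (idx 2), next='b' -> output (2, 'b'), add 'bab' as idx 4
Step 5: w='bb' (idx 3), end of input -> output (3, '')


Encoded: [(0, 'b'), (1, 'a'), (1, 'b'), (2, 'b'), (3, '')]


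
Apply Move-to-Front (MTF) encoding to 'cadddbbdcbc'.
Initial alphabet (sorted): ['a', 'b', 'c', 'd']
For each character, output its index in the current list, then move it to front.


MTF encoding:
'c': index 2 in ['a', 'b', 'c', 'd'] -> ['c', 'a', 'b', 'd']
'a': index 1 in ['c', 'a', 'b', 'd'] -> ['a', 'c', 'b', 'd']
'd': index 3 in ['a', 'c', 'b', 'd'] -> ['d', 'a', 'c', 'b']
'd': index 0 in ['d', 'a', 'c', 'b'] -> ['d', 'a', 'c', 'b']
'd': index 0 in ['d', 'a', 'c', 'b'] -> ['d', 'a', 'c', 'b']
'b': index 3 in ['d', 'a', 'c', 'b'] -> ['b', 'd', 'a', 'c']
'b': index 0 in ['b', 'd', 'a', 'c'] -> ['b', 'd', 'a', 'c']
'd': index 1 in ['b', 'd', 'a', 'c'] -> ['d', 'b', 'a', 'c']
'c': index 3 in ['d', 'b', 'a', 'c'] -> ['c', 'd', 'b', 'a']
'b': index 2 in ['c', 'd', 'b', 'a'] -> ['b', 'c', 'd', 'a']
'c': index 1 in ['b', 'c', 'd', 'a'] -> ['c', 'b', 'd', 'a']


Output: [2, 1, 3, 0, 0, 3, 0, 1, 3, 2, 1]


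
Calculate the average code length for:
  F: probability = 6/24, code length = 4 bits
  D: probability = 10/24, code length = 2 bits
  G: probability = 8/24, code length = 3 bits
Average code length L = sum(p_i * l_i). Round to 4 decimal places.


Weighted contributions p_i * l_i:
  F: (6/24) * 4 = 24/24
  D: (10/24) * 2 = 20/24
  G: (8/24) * 3 = 24/24
Sum = (24 + 20 + 24)/24 = 68/24

L = 68/24 = 2.8333 bits/symbol


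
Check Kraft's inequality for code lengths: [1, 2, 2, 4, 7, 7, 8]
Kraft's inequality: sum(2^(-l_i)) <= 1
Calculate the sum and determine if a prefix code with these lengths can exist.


Sum = 2^(-1) + 2^(-2) + 2^(-2) + 2^(-4) + 2^(-7) + 2^(-7) + 2^(-8)
    = 0.5 + 0.25 + 0.25 + 0.0625 + 0.0078125 + 0.0078125 + 0.00390625
    = 277/256 = 1.08203125
Since 1.08203125 > 1, Kraft's inequality is NOT satisfied.
A prefix code with these lengths CANNOT exist.

Kraft sum = 1.08203125. Not satisfied.


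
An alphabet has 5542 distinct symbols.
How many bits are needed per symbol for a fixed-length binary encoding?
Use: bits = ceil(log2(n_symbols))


log2(5542) = 12.4362
Bracket: 2^12 = 4096 < 5542 <= 2^13 = 8192
So ceil(log2(5542)) = 13

bits = ceil(log2(5542)) = ceil(12.4362) = 13 bits


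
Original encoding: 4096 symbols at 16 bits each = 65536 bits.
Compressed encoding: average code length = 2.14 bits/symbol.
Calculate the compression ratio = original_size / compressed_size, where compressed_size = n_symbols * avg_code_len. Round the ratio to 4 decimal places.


original_size = n_symbols * orig_bits = 4096 * 16 = 65536 bits
compressed_size = n_symbols * avg_code_len = 4096 * 2.14 = 8765.44 bits
ratio = original_size / compressed_size = 65536 / 8765.44 = 7.4766

Compression ratio = 7.4766


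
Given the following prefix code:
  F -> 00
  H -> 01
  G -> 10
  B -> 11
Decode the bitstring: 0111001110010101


Decoding step by step:
Bits 01 -> H
Bits 11 -> B
Bits 00 -> F
Bits 11 -> B
Bits 10 -> G
Bits 01 -> H
Bits 01 -> H
Bits 01 -> H


Decoded message: HBFBGHHH


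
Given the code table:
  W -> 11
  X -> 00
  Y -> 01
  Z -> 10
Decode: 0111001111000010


Decoding:
01 -> Y
11 -> W
00 -> X
11 -> W
11 -> W
00 -> X
00 -> X
10 -> Z


Result: YWXWWXXZ


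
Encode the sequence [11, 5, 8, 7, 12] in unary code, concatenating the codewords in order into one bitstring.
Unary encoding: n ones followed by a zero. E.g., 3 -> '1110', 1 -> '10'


Encode each number as n ones followed by a terminating 0:
  11 -> 111111111110 (12 bits)
  5 -> 111110 (6 bits)
  8 -> 111111110 (9 bits)
  7 -> 11111110 (8 bits)
  12 -> 1111111111110 (13 bits)
Total length = 12 + 6 + 9 + 8 + 13 = 48 bits.

Unary([11, 5, 8, 7, 12]) = 111111111110111110111111110111111101111111111110 (48 bits)


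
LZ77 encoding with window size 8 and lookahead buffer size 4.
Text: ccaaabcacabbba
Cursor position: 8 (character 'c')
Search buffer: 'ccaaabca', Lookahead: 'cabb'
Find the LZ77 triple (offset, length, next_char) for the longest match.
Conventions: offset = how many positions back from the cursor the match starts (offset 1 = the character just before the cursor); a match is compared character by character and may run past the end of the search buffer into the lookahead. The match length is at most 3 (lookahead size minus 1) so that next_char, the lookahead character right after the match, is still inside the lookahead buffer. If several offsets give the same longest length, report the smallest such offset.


Try each offset into the search buffer:
  offset=1 (pos 7, char 'a'): match length 0
  offset=2 (pos 6, char 'c'): match length 2
  offset=3 (pos 5, char 'b'): match length 0
  offset=4 (pos 4, char 'a'): match length 0
  offset=5 (pos 3, char 'a'): match length 0
  offset=6 (pos 2, char 'a'): match length 0
  offset=7 (pos 1, char 'c'): match length 2
  offset=8 (pos 0, char 'c'): match length 1
Longest match has length 2, found at offsets 2, 7; take the smallest, offset 2.
next_char = character at position 8 + 2 = 10 -> 'b'

Best match: offset=2, length=2 (matching 'ca' starting at position 6)
LZ77 triple: (2, 2, 'b')


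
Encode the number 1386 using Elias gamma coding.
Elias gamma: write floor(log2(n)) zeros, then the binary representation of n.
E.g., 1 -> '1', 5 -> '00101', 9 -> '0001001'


num_bits = floor(log2(1386)) + 1 = 11
leading_zeros = num_bits - 1 = 10
binary(1386) = 10101101010

Elias gamma(1386) = '0000000000' + '10101101010' = 000000000010101101010 (21 bits)


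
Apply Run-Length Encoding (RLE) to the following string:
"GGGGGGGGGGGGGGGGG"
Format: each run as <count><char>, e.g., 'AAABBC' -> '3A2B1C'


Scanning runs left to right:
  i=0: run of 'G' x 17 -> '17G'

RLE = 17G


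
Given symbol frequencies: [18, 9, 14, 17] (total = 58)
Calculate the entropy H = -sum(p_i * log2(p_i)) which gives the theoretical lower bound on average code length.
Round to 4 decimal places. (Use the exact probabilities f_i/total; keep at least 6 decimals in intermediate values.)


Per-symbol terms -p_i * log2(p_i) with p_i = f_i/58:
  p = 18/58 = 0.310345: log2(p) = -1.688056, -p*log2(p) = 0.523879
  p = 9/58 = 0.155172: log2(p) = -2.688056, -p*log2(p) = 0.417112
  p = 14/58 = 0.241379: log2(p) = -2.050626, -p*log2(p) = 0.494979
  p = 17/58 = 0.293103: log2(p) = -1.770518, -p*log2(p) = 0.518945
H = 0.523879 + 0.417112 + 0.494979 + 0.518945 = 1.954915

H = 1.9549 bits/symbol


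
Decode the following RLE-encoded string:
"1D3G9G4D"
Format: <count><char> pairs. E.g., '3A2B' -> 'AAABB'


Expanding each <count><char> pair:
  1D -> 'D'
  3G -> 'GGG'
  9G -> 'GGGGGGGGG'
  4D -> 'DDDD'

Decoded = DGGGGGGGGGGGGDDDD


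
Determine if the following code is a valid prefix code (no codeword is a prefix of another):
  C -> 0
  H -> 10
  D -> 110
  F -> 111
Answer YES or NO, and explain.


Checking each pair (does one codeword prefix another?):
  C='0' vs H='10': no prefix
  C='0' vs D='110': no prefix
  C='0' vs F='111': no prefix
  H='10' vs C='0': no prefix
  H='10' vs D='110': no prefix
  H='10' vs F='111': no prefix
  D='110' vs C='0': no prefix
  D='110' vs H='10': no prefix
  D='110' vs F='111': no prefix
  F='111' vs C='0': no prefix
  F='111' vs H='10': no prefix
  F='111' vs D='110': no prefix
No violation found over all pairs.

YES -- this is a valid prefix code. No codeword is a prefix of any other codeword.


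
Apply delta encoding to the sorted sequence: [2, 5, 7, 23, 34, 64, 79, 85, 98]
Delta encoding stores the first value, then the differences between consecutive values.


First value: 2
Deltas:
  5 - 2 = 3
  7 - 5 = 2
  23 - 7 = 16
  34 - 23 = 11
  64 - 34 = 30
  79 - 64 = 15
  85 - 79 = 6
  98 - 85 = 13


Delta encoded: [2, 3, 2, 16, 11, 30, 15, 6, 13]


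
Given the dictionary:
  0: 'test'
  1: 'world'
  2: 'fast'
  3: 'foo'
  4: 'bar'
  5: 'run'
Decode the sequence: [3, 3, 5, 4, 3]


Look up each index in the dictionary:
  3 -> 'foo'
  3 -> 'foo'
  5 -> 'run'
  4 -> 'bar'
  3 -> 'foo'

Decoded: "foo foo run bar foo"


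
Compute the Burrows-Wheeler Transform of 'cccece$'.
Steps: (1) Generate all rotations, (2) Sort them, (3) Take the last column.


Rotations (sorted):
  0: $cccece -> last char: e
  1: cccece$ -> last char: $
  2: ccece$c -> last char: c
  3: ce$ccce -> last char: e
  4: cece$cc -> last char: c
  5: e$cccec -> last char: c
  6: ece$ccc -> last char: c


BWT = e$ceccc


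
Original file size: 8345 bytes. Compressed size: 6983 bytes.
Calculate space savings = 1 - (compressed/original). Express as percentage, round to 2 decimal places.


ratio = compressed/original = 6983/8345 = 0.836788
savings = 1 - ratio = 1 - 0.836788 = 0.163212
as a percentage: 0.163212 * 100 = 16.32%

Space savings = 1 - 6983/8345 = 16.32%


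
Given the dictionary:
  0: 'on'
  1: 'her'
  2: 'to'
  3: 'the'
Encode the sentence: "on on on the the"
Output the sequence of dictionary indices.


Look up each word in the dictionary:
  'on' -> 0
  'on' -> 0
  'on' -> 0
  'the' -> 3
  'the' -> 3

Encoded: [0, 0, 0, 3, 3]


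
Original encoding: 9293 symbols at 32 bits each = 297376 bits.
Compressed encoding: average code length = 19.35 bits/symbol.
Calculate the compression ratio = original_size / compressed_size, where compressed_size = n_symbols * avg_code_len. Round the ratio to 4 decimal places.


original_size = n_symbols * orig_bits = 9293 * 32 = 297376 bits
compressed_size = n_symbols * avg_code_len = 9293 * 19.35 = 179819.55 bits
ratio = original_size / compressed_size = 297376 / 179819.55 = 1.6537

Compression ratio = 1.6537


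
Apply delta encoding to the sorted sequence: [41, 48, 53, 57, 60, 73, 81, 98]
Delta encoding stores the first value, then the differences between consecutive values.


First value: 41
Deltas:
  48 - 41 = 7
  53 - 48 = 5
  57 - 53 = 4
  60 - 57 = 3
  73 - 60 = 13
  81 - 73 = 8
  98 - 81 = 17


Delta encoded: [41, 7, 5, 4, 3, 13, 8, 17]


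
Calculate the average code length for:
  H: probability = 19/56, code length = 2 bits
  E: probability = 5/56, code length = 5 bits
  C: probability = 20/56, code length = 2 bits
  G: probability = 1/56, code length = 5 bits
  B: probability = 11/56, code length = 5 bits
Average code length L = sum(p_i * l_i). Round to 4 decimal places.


Weighted contributions p_i * l_i:
  H: (19/56) * 2 = 38/56
  E: (5/56) * 5 = 25/56
  C: (20/56) * 2 = 40/56
  G: (1/56) * 5 = 5/56
  B: (11/56) * 5 = 55/56
Sum = (38 + 25 + 40 + 5 + 55)/56 = 163/56

L = 163/56 = 2.9107 bits/symbol


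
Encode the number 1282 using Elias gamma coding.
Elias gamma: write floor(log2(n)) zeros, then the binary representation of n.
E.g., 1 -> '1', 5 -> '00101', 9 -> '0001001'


num_bits = floor(log2(1282)) + 1 = 11
leading_zeros = num_bits - 1 = 10
binary(1282) = 10100000010

Elias gamma(1282) = '0000000000' + '10100000010' = 000000000010100000010 (21 bits)


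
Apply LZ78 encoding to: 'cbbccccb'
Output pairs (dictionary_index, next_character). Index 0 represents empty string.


LZ78 encoding steps:
Dictionary: {0: ''}
Step 1: w='' (idx 0), next='c' -> output (0, 'c'), add 'c' as idx 1
Step 2: w='' (idx 0), next='b' -> output (0, 'b'), add 'b' as idx 2
Step 3: w='b' (idx 2), next='c' -> output (2, 'c'), add 'bc' as idx 3
Step 4: w='c' (idx 1), next='c' -> output (1, 'c'), add 'cc' as idx 4
Step 5: w='c' (idx 1), next='b' -> output (1, 'b'), add 'cb' as idx 5


Encoded: [(0, 'c'), (0, 'b'), (2, 'c'), (1, 'c'), (1, 'b')]
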